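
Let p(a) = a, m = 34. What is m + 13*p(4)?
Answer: 86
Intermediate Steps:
m + 13*p(4) = 34 + 13*4 = 34 + 52 = 86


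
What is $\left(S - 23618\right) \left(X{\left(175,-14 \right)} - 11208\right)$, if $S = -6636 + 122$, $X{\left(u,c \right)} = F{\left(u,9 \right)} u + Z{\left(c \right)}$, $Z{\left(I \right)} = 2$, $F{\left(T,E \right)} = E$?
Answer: $290201292$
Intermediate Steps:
$X{\left(u,c \right)} = 2 + 9 u$ ($X{\left(u,c \right)} = 9 u + 2 = 2 + 9 u$)
$S = -6514$
$\left(S - 23618\right) \left(X{\left(175,-14 \right)} - 11208\right) = \left(-6514 - 23618\right) \left(\left(2 + 9 \cdot 175\right) - 11208\right) = - 30132 \left(\left(2 + 1575\right) - 11208\right) = - 30132 \left(1577 - 11208\right) = \left(-30132\right) \left(-9631\right) = 290201292$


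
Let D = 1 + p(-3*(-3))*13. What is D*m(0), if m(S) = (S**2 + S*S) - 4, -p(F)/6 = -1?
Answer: -316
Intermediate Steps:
p(F) = 6 (p(F) = -6*(-1) = 6)
m(S) = -4 + 2*S**2 (m(S) = (S**2 + S**2) - 4 = 2*S**2 - 4 = -4 + 2*S**2)
D = 79 (D = 1 + 6*13 = 1 + 78 = 79)
D*m(0) = 79*(-4 + 2*0**2) = 79*(-4 + 2*0) = 79*(-4 + 0) = 79*(-4) = -316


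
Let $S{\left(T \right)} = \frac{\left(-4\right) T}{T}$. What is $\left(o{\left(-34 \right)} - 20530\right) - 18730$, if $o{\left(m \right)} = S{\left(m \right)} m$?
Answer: $-39124$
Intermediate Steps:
$S{\left(T \right)} = -4$
$o{\left(m \right)} = - 4 m$
$\left(o{\left(-34 \right)} - 20530\right) - 18730 = \left(\left(-4\right) \left(-34\right) - 20530\right) - 18730 = \left(136 - 20530\right) - 18730 = -20394 - 18730 = -39124$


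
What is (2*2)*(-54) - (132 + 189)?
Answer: -537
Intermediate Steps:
(2*2)*(-54) - (132 + 189) = 4*(-54) - 1*321 = -216 - 321 = -537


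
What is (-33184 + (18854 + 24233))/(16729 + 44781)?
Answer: 9903/61510 ≈ 0.16100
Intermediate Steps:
(-33184 + (18854 + 24233))/(16729 + 44781) = (-33184 + 43087)/61510 = 9903*(1/61510) = 9903/61510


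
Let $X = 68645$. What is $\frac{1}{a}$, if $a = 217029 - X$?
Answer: $\frac{1}{148384} \approx 6.7393 \cdot 10^{-6}$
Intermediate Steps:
$a = 148384$ ($a = 217029 - 68645 = 148384$)
$\frac{1}{a} = \frac{1}{148384}$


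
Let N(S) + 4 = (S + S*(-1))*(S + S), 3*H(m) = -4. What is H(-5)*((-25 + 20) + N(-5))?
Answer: 12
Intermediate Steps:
H(m) = -4/3 (H(m) = (1/3)*(-4) = -4/3)
N(S) = -4 (N(S) = -4 + (S + S*(-1))*(S + S) = -4 + (S - S)*(2*S) = -4 + 0*(2*S) = -4 + 0 = -4)
H(-5)*((-25 + 20) + N(-5)) = -4*((-25 + 20) - 4)/3 = -4*(-5 - 4)/3 = -4/3*(-9) = 12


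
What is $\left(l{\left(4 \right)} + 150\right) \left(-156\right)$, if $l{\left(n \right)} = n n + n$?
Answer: $-26520$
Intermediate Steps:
$l{\left(n \right)} = n + n^{2}$ ($l{\left(n \right)} = n^{2} + n = n + n^{2}$)
$\left(l{\left(4 \right)} + 150\right) \left(-156\right) = \left(4 \left(1 + 4\right) + 150\right) \left(-156\right) = \left(4 \cdot 5 + 150\right) \left(-156\right) = \left(20 + 150\right) \left(-156\right) = 170 \left(-156\right) = -26520$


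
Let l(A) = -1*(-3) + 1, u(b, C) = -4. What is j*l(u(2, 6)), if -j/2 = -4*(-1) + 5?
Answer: -72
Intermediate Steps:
l(A) = 4 (l(A) = 3 + 1 = 4)
j = -18 (j = -2*(-4*(-1) + 5) = -2*(4 + 5) = -2*9 = -18)
j*l(u(2, 6)) = -18*4 = -72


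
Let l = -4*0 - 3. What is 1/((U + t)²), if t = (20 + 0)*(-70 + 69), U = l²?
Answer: 1/121 ≈ 0.0082645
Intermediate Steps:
l = -3 (l = 0 - 3 = -3)
U = 9 (U = (-3)² = 9)
t = -20 (t = 20*(-1) = -20)
1/((U + t)²) = 1/((9 - 20)²) = 1/((-11)²) = 1/121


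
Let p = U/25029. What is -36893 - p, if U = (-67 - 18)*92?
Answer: -923387077/25029 ≈ -36893.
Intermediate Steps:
U = -7820 (U = -85*92 = -7820)
p = -7820/25029 ≈ -0.31244
-36893 - p = -36893 - 1*(-7820/25029) = -36893 + 7820/25029 = -923387077/25029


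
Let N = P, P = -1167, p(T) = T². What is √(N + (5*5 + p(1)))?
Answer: I*√1141 ≈ 33.779*I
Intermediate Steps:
N = -1167
√(N + (5*5 + p(1))) = √(-1167 + (5*5 + 1²)) = √(-1167 + (25 + 1)) = √(-1167 + 26) = √(-1141) = I*√1141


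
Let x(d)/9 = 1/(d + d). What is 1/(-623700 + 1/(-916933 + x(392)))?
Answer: -718875463/448362626273884 ≈ -1.6033e-6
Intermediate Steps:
x(d) = 9/(2*d) (x(d) = 9/(d + d) = 9/((2*d)) = 9*(1/(2*d)) = 9/(2*d))
1/(-623700 + 1/(-916933 + x(392))) = 1/(-623700 + 1/(-916933 + (9/2)/392)) = 1/(-623700 + 1/(-916933 + (9/2)*(1/392))) = 1/(-623700 + 1/(-916933 + 9/784)) = 1/(-623700 + 1/(-718875463/784)) = 1/(-623700 - 784/718875463) = 1/(-448362626273884/718875463) = -718875463/448362626273884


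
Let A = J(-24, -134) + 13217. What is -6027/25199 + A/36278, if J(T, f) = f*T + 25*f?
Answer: 111031011/914169322 ≈ 0.12146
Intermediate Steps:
J(T, f) = 25*f + T*f (J(T, f) = T*f + 25*f = 25*f + T*f)
A = 13083 (A = -134*(25 - 24) + 13217 = -134*1 + 13217 = -134 + 13217 = 13083)
-6027/25199 + A/36278 = -6027/25199 + 13083/36278 = 111031011/914169322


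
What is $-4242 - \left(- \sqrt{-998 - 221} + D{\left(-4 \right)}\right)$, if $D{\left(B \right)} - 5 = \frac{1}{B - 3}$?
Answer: $- \frac{29728}{7} + i \sqrt{1219} \approx -4246.9 + 34.914 i$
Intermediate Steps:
$D{\left(B \right)} = 5 + \frac{1}{-3 + B}$ ($D{\left(B \right)} = 5 + \frac{1}{B - 3} = 5 + \frac{1}{-3 + B}$)
$-4242 - \left(- \sqrt{-998 - 221} + D{\left(-4 \right)}\right) = -4242 - \left(- \sqrt{-998 - 221} + \frac{-14 + 5 \left(-4\right)}{-3 - 4}\right) = -4242 - \left(\frac{-14 - 20}{-7} - i \sqrt{1219}\right) = -4242 + \left(i \sqrt{1219} - \left(- \frac{1}{7}\right) \left(-34\right)\right) = -4242 + \left(i \sqrt{1219} - \frac{34}{7}\right) = -4242 - \left(\frac{34}{7} - i \sqrt{1219}\right) = - \frac{29728}{7} + i \sqrt{1219}$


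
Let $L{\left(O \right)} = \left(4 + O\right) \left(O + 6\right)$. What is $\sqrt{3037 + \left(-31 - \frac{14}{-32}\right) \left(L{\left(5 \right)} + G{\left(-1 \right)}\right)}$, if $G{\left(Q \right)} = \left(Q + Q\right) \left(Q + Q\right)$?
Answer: $\frac{5 i \sqrt{71}}{4} \approx 10.533 i$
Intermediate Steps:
$G{\left(Q \right)} = 4 Q^{2}$ ($G{\left(Q \right)} = 2 Q 2 Q = 4 Q^{2}$)
$L{\left(O \right)} = \left(4 + O\right) \left(6 + O\right)$
$\sqrt{3037 + \left(-31 - \frac{14}{-32}\right) \left(L{\left(5 \right)} + G{\left(-1 \right)}\right)} = \sqrt{3037 + \left(-31 - \frac{14}{-32}\right) \left(\left(24 + 5^{2} + 10 \cdot 5\right) + 4 \left(-1\right)^{2}\right)} = \sqrt{3037 + \left(-31 - 14 \left(- \frac{1}{32}\right)\right) \left(\left(24 + 25 + 50\right) + 4 \cdot 1\right)} = \sqrt{3037 + \left(-31 - - \frac{7}{16}\right) \left(99 + 4\right)} = \sqrt{3037 + \left(-31 + \frac{7}{16}\right) 103} = \sqrt{3037 - \frac{50367}{16}} = \sqrt{- \frac{1775}{16}} = \frac{5 i \sqrt{71}}{4}$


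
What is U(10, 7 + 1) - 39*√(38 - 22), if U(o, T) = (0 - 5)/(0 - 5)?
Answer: -155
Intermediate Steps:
U(o, T) = 1 (U(o, T) = -5/(-5) = -5*(-⅕) = 1)
U(10, 7 + 1) - 39*√(38 - 22) = 1 - 39*√(38 - 22) = 1 - 39*√16 = 1 - 39*4 = 1 - 156 = -155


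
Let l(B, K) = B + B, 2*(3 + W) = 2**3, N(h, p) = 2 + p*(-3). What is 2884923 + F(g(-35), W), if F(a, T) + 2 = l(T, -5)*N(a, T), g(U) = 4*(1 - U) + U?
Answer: 2884919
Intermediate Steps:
N(h, p) = 2 - 3*p
g(U) = 4 - 3*U (g(U) = (4 - 4*U) + U = 4 - 3*U)
W = 1 (W = -3 + (1/2)*2**3 = -3 + (1/2)*8 = -3 + 4 = 1)
l(B, K) = 2*B
F(a, T) = -2 + 2*T*(2 - 3*T) (F(a, T) = -2 + (2*T)*(2 - 3*T) = -2 + 2*T*(2 - 3*T))
2884923 + F(g(-35), W) = 2884923 + (-2 - 6*1**2 + 4*1) = 2884923 + (-2 - 6*1 + 4) = 2884923 + (-2 - 6 + 4) = 2884923 - 4 = 2884919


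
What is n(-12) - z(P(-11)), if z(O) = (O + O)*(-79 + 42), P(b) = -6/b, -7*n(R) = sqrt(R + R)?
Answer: 444/11 - 2*I*sqrt(6)/7 ≈ 40.364 - 0.69985*I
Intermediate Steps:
n(R) = -sqrt(2)*sqrt(R)/7 (n(R) = -sqrt(R + R)/7 = -sqrt(2)*sqrt(R)/7)
z(O) = -74*O (z(O) = (2*O)*(-37) = -74*O)
n(-12) - z(P(-11)) = -sqrt(2)*sqrt(-12)/7 - (-74)*(-6/(-11)) = -sqrt(2)*2*I*sqrt(3)/7 - (-74)*(-6*(-1/11)) = -2*I*sqrt(6)/7 - (-74)*6/11 = -2*I*sqrt(6)/7 - 1*(-444/11) = -2*I*sqrt(6)/7 + 444/11 = 444/11 - 2*I*sqrt(6)/7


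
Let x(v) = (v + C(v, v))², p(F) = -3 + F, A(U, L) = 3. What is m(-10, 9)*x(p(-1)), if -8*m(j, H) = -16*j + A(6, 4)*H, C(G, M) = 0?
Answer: -374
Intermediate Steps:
x(v) = v² (x(v) = (v + 0)² = v²)
m(j, H) = 2*j - 3*H/8 (m(j, H) = -(-16*j + 3*H)/8 = 2*j - 3*H/8)
m(-10, 9)*x(p(-1)) = (2*(-10) - 3/8*9)*(-3 - 1)² = (-20 - 27/8)*(-4)² = -187/8*16 = -374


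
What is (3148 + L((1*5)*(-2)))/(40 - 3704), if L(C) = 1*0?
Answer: -787/916 ≈ -0.85917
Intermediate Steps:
L(C) = 0
(3148 + L((1*5)*(-2)))/(40 - 3704) = (3148 + 0)/(40 - 3704) = 3148/(-3664) = 3148*(-1/3664) = -787/916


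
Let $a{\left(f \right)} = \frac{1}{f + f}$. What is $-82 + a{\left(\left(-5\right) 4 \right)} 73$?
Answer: $- \frac{3353}{40} \approx -83.825$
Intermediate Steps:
$a{\left(f \right)} = \frac{1}{2 f}$
$-82 + a{\left(\left(-5\right) 4 \right)} 73 = -82 + \frac{1}{2 \left(\left(-5\right) 4\right)} 73 = -82 + \frac{1}{2 \left(-20\right)} 73 = -82 + \frac{1}{2} \left(- \frac{1}{20}\right) 73 = -82 - \frac{73}{40} = - \frac{3353}{40}$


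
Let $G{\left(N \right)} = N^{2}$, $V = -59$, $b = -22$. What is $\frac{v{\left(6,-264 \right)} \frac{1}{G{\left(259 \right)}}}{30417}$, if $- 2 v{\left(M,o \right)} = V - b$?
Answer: $\frac{1}{110292042} \approx 9.0668 \cdot 10^{-9}$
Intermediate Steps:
$v{\left(M,o \right)} = \frac{37}{2}$ ($v{\left(M,o \right)} = - \frac{-59 - -22}{2} = - \frac{-59 + 22}{2} = \left(- \frac{1}{2}\right) \left(-37\right) = \frac{37}{2}$)
$\frac{v{\left(6,-264 \right)} \frac{1}{G{\left(259 \right)}}}{30417} = \frac{\frac{37}{2} \frac{1}{259^{2}}}{30417} = \frac{37}{2 \cdot 67081} \cdot \frac{1}{30417} = \frac{37}{2} \cdot \frac{1}{67081} \cdot \frac{1}{30417} = \frac{1}{3626} \cdot \frac{1}{30417} = \frac{1}{110292042}$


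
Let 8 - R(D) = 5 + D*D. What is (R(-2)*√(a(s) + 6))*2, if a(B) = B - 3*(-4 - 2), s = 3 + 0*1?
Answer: -6*√3 ≈ -10.392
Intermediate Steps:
s = 3 (s = 3 + 0 = 3)
a(B) = 18 + B (a(B) = B - 3*(-6) = B + 18 = 18 + B)
R(D) = 3 - D² (R(D) = 8 - (5 + D*D) = 8 - (5 + D²) = 8 + (-5 - D²) = 3 - D²)
(R(-2)*√(a(s) + 6))*2 = ((3 - 1*(-2)²)*√((18 + 3) + 6))*2 = ((3 - 1*4)*√(21 + 6))*2 = ((3 - 4)*√27)*2 = -3*√3*2 = -6*√3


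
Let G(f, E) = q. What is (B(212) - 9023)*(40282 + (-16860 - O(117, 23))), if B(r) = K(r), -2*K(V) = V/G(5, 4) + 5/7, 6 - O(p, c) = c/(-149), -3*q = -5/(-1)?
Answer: -312602432409/1490 ≈ -2.0980e+8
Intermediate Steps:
q = -5/3 (q = -(-5)/(3*(-1)) = -(-5)*(-1)/3 = -⅓*5 = -5/3 ≈ -1.6667)
O(p, c) = 6 + c/149 (O(p, c) = 6 - c/(-149) = 6 - c*(-1)/149 = 6 - (-1)*c/149 = 6 + c/149)
G(f, E) = -5/3
K(V) = -5/14 + 3*V/10 (K(V) = -(V/(-5/3) + 5/7)/2 = -(V*(-⅗) + 5*(⅐))/2 = -(-3*V/5 + 5/7)/2 = -(5/7 - 3*V/5)/2 = -5/14 + 3*V/10)
B(r) = -5/14 + 3*r/10
(B(212) - 9023)*(40282 + (-16860 - O(117, 23))) = ((-5/14 + (3/10)*212) - 9023)*(40282 + (-16860 - (6 + (1/149)*23))) = ((-5/14 + 318/5) - 9023)*(40282 + (-16860 - (6 + 23/149))) = (4427/70 - 9023)*(40282 + (-16860 - 1*917/149)) = -627183*(40282 + (-16860 - 917/149))/70 = -627183*(40282 - 2513057/149)/70 = -627183/70*3488961/149 = -312602432409/1490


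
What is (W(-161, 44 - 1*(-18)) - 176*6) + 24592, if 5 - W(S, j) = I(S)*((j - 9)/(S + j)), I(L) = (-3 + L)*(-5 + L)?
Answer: 3773431/99 ≈ 38115.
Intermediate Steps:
I(L) = (-5 + L)*(-3 + L)
W(S, j) = 5 - (-9 + j)*(15 + S² - 8*S)/(S + j) (W(S, j) = 5 - (15 + S² - 8*S)*(j - 9)/(S + j) = 5 - (15 + S² - 8*S)*(-9 + j)/(S + j) = 5 - (-9 + j)*(15 + S² - 8*S)/(S + j))
(W(-161, 44 - 1*(-18)) - 176*6) + 24592 = ((135 - 67*(-161) + 5*(44 - 1*(-18)) + 9*(-161)² - (44 - 1*(-18))*(15 + (-161)² - 8*(-161)))/(-161 + (44 - 1*(-18))) - 176*6) + 24592 = ((135 + 10787 + 5*(44 + 18) + 9*25921 - (44 + 18)*(15 + 25921 + 1288))/(-161 + (44 + 18)) - 1056) + 24592 = ((135 + 10787 + 5*62 + 233289 - 1*62*27224)/(-161 + 62) - 1056) + 24592 = ((135 + 10787 + 310 + 233289 - 1687888)/(-99) - 1056) + 24592 = (-1/99*(-1443367) - 1056) + 24592 = (1443367/99 - 1056) + 24592 = 1338823/99 + 24592 = 3773431/99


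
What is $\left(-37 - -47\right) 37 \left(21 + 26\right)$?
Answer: $17390$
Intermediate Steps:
$\left(-37 - -47\right) 37 \left(21 + 26\right) = \left(-37 + 47\right) 37 \cdot 47 = 10 \cdot 37 \cdot 47 = 370 \cdot 47 = 17390$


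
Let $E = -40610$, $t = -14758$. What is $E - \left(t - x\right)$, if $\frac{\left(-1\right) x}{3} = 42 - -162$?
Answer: $-26464$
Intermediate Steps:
$x = -612$ ($x = - 3 \left(42 - -162\right) = - 3 \left(42 + 162\right) = \left(-3\right) 204 = -612$)
$E - \left(t - x\right) = -40610 - -14146 = -40610 + \left(-612 + 14758\right) = -40610 + 14146 = -26464$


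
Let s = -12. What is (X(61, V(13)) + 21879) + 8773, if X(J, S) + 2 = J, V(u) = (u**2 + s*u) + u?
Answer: 30711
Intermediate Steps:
V(u) = u**2 - 11*u (V(u) = (u**2 - 12*u) + u = u**2 - 11*u)
X(J, S) = -2 + J
(X(61, V(13)) + 21879) + 8773 = ((-2 + 61) + 21879) + 8773 = (59 + 21879) + 8773 = 21938 + 8773 = 30711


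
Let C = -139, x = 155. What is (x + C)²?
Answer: 256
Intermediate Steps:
(x + C)² = (155 - 139)² = 16² = 256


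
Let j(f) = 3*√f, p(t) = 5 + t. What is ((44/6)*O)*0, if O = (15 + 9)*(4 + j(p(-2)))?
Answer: 0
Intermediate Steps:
O = 96 + 72*√3 (O = (15 + 9)*(4 + 3*√(5 - 2)) = 24*(4 + 3*√3) = 96 + 72*√3 ≈ 220.71)
((44/6)*O)*0 = ((44/6)*(96 + 72*√3))*0 = ((44*(⅙))*(96 + 72*√3))*0 = (22*(96 + 72*√3)/3)*0 = (704 + 528*√3)*0 = 0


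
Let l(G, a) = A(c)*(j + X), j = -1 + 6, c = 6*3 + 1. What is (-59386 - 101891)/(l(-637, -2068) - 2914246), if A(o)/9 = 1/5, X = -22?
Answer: 806385/14571383 ≈ 0.055340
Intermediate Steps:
c = 19 (c = 18 + 1 = 19)
A(o) = 9/5
j = 5
l(G, a) = -153/5 (l(G, a) = 9*(5 - 22)/5 = (9/5)*(-17) = -153/5)
(-59386 - 101891)/(l(-637, -2068) - 2914246) = (-59386 - 101891)/(-153/5 - 2914246) = -161277/(-14571383/5) = -161277*(-5/14571383) = 806385/14571383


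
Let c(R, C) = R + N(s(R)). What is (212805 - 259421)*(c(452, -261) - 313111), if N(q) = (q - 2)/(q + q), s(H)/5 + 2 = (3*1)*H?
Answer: 49335998056168/3385 ≈ 1.4575e+10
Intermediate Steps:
s(H) = -10 + 15*H (s(H) = -10 + 5*((3*1)*H) = -10 + 5*(3*H) = -10 + 15*H)
N(q) = (-2 + q)/(2*q) (N(q) = (-2 + q)/((2*q)) = (-2 + q)*(1/(2*q)) = (-2 + q)/(2*q))
c(R, C) = R + (-12 + 15*R)/(2*(-10 + 15*R)) (c(R, C) = R + (-2 + (-10 + 15*R))/(2*(-10 + 15*R)) = R + (-12 + 15*R)/(2*(-10 + 15*R)))
(212805 - 259421)*(c(452, -261) - 313111) = (212805 - 259421)*((-12 - 5*452 + 30*452**2)/(10*(-2 + 3*452)) - 313111) = -46616*((-12 - 2260 + 30*204304)/(10*(-2 + 1356)) - 313111) = -46616*((1/10)*(-12 - 2260 + 6129120)/1354 - 313111) = -46616*((1/10)*(1/1354)*6126848 - 313111) = -46616*(1531712/3385 - 313111) = -46616*(-1058349023/3385) = 49335998056168/3385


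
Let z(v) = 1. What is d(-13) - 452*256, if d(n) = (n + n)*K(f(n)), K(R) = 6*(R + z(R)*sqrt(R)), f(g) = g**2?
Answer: -144104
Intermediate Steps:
K(R) = 6*R + 6*sqrt(R) (K(R) = 6*(R + 1*sqrt(R)) = 6*(R + sqrt(R)) = 6*R + 6*sqrt(R))
d(n) = 2*n*(6*n**2 + 6*sqrt(n**2)) (d(n) = (n + n)*(6*n**2 + 6*sqrt(n**2)) = (2*n)*(6*n**2 + 6*sqrt(n**2)) = 2*n*(6*n**2 + 6*sqrt(n**2)))
d(-13) - 452*256 = 12*(-13)*((-13)**2 + sqrt((-13)**2)) - 452*256 = 12*(-13)*(169 + sqrt(169)) - 115712 = 12*(-13)*(169 + 13) - 115712 = 12*(-13)*182 - 115712 = -28392 - 115712 = -144104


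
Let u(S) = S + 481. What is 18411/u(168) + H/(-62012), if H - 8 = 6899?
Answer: 1137220289/40245788 ≈ 28.257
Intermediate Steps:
H = 6907 (H = 8 + 6899 = 6907)
u(S) = 481 + S
18411/u(168) + H/(-62012) = 18411/(481 + 168) + 6907/(-62012) = 18411/649 + 6907*(-1/62012) = 18411*(1/649) - 6907/62012 = 18411/649 - 6907/62012 = 1137220289/40245788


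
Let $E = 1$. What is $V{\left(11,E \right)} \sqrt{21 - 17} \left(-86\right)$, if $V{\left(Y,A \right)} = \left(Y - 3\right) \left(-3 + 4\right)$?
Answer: $-1376$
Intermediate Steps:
$V{\left(Y,A \right)} = -3 + Y$ ($V{\left(Y,A \right)} = \left(-3 + Y\right) 1 = -3 + Y$)
$V{\left(11,E \right)} \sqrt{21 - 17} \left(-86\right) = \left(-3 + 11\right) \sqrt{21 - 17} \left(-86\right) = 8 \sqrt{4} \left(-86\right) = 8 \cdot 2 \left(-86\right) = 16 \left(-86\right) = -1376$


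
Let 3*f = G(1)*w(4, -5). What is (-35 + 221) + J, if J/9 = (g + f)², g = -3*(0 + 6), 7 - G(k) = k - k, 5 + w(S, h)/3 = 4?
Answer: 5811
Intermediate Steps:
w(S, h) = -3 (w(S, h) = -15 + 3*4 = -15 + 12 = -3)
G(k) = 7 (G(k) = 7 - (k - k) = 7 - 1*0 = 7 + 0 = 7)
g = -18 (g = -3*6 = -18)
f = -7 (f = (7*(-3))/3 = (⅓)*(-21) = -7)
J = 5625 (J = 9*(-18 - 7)² = 9*(-25)² = 9*625 = 5625)
(-35 + 221) + J = (-35 + 221) + 5625 = 186 + 5625 = 5811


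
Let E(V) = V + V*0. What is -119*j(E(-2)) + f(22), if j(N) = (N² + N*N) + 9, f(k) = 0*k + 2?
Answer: -2021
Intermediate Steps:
E(V) = V (E(V) = V + 0 = V)
f(k) = 2 (f(k) = 0 + 2 = 2)
j(N) = 9 + 2*N² (j(N) = (N² + N²) + 9 = 2*N² + 9 = 9 + 2*N²)
-119*j(E(-2)) + f(22) = -119*(9 + 2*(-2)²) + 2 = -119*(9 + 2*4) + 2 = -119*(9 + 8) + 2 = -119*17 + 2 = -2023 + 2 = -2021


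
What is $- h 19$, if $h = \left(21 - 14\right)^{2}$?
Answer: $-931$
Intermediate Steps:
$h = 49$ ($h = \left(21 - 14\right)^{2} = 7^{2} = 49$)
$- h 19 = - 49 \cdot 19 = \left(-1\right) 931 = -931$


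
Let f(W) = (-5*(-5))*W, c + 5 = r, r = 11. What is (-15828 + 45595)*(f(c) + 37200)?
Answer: 1111797450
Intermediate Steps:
c = 6 (c = -5 + 11 = 6)
f(W) = 25*W
(-15828 + 45595)*(f(c) + 37200) = (-15828 + 45595)*(25*6 + 37200) = 29767*(150 + 37200) = 29767*37350 = 1111797450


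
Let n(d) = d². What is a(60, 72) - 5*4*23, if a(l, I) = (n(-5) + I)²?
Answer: 8949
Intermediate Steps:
a(l, I) = (25 + I)² (a(l, I) = ((-5)² + I)² = (25 + I)²)
a(60, 72) - 5*4*23 = (25 + 72)² - 5*4*23 = 97² - 20*23 = 9409 - 1*460 = 9409 - 460 = 8949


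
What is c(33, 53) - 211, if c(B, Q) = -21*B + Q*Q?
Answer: 1905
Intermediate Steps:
c(B, Q) = Q² - 21*B (c(B, Q) = -21*B + Q² = Q² - 21*B)
c(33, 53) - 211 = (53² - 21*33) - 211 = (2809 - 693) - 211 = 2116 - 211 = 1905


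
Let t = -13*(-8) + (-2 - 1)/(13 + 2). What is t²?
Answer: 269361/25 ≈ 10774.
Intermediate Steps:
t = 519/5 (t = 104 - 3/15 = 104 - 3*1/15 = 104 - ⅕ = 519/5 ≈ 103.80)
t² = (519/5)² = 269361/25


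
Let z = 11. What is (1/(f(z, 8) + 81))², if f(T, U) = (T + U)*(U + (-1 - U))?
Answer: 1/3844 ≈ 0.00026015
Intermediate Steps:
f(T, U) = -T - U (f(T, U) = (T + U)*(-1) = -T - U)
(1/(f(z, 8) + 81))² = (1/((-1*11 - 1*8) + 81))² = (1/((-11 - 8) + 81))² = (1/(-19 + 81))² = (1/62)² = 1/3844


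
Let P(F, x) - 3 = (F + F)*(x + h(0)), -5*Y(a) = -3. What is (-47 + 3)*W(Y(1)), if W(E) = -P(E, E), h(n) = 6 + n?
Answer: 12012/25 ≈ 480.48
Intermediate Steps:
Y(a) = 3/5 (Y(a) = -1/5*(-3) = 3/5)
P(F, x) = 3 + 2*F*(6 + x) (P(F, x) = 3 + (F + F)*(x + (6 + 0)) = 3 + (2*F)*(x + 6) = 3 + (2*F)*(6 + x) = 3 + 2*F*(6 + x))
W(E) = -3 - 12*E - 2*E**2 (W(E) = -(3 + 12*E + 2*E*E) = -(3 + 12*E + 2*E**2) = -(3 + 2*E**2 + 12*E) = -3 - 12*E - 2*E**2)
(-47 + 3)*W(Y(1)) = (-47 + 3)*(-3 - 12*3/5 - 2*(3/5)**2) = -44*(-3 - 36/5 - 2*9/25) = -44*(-3 - 36/5 - 18/25) = -44*(-273/25) = 12012/25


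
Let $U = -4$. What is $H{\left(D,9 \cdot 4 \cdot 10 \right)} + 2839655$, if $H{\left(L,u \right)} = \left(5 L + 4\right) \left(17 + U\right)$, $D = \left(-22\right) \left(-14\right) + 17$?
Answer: $2860832$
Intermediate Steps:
$D = 325$ ($D = 308 + 17 = 325$)
$H{\left(L,u \right)} = 52 + 65 L$ ($H{\left(L,u \right)} = \left(5 L + 4\right) \left(17 - 4\right) = \left(4 + 5 L\right) 13 = 52 + 65 L$)
$H{\left(D,9 \cdot 4 \cdot 10 \right)} + 2839655 = \left(52 + 65 \cdot 325\right) + 2839655 = \left(52 + 21125\right) + 2839655 = 21177 + 2839655 = 2860832$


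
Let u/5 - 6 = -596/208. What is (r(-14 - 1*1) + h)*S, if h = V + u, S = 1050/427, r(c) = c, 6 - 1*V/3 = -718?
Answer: 8473425/1586 ≈ 5342.6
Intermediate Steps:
V = 2172 (V = 18 - 3*(-718) = 18 + 2154 = 2172)
u = 815/52 (u = 30 + 5*(-596/208) = 30 + 5*(-596*1/208) = 30 + 5*(-149/52) = 30 - 745/52 = 815/52 ≈ 15.673)
S = 150/61 (S = 1050*(1/427) = 150/61 ≈ 2.4590)
h = 113759/52 (h = 2172 + 815/52 = 113759/52 ≈ 2187.7)
(r(-14 - 1*1) + h)*S = ((-14 - 1*1) + 113759/52)*(150/61) = ((-14 - 1) + 113759/52)*(150/61) = (-15 + 113759/52)*(150/61) = (112979/52)*(150/61) = 8473425/1586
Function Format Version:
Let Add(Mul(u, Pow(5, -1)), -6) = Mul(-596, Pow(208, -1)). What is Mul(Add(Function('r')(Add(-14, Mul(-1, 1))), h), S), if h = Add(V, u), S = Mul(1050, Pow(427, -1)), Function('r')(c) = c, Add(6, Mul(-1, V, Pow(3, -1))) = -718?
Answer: Rational(8473425, 1586) ≈ 5342.6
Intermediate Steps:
V = 2172 (V = Add(18, Mul(-3, -718)) = Add(18, 2154) = 2172)
u = Rational(815, 52) (u = Add(30, Mul(5, Mul(-596, Pow(208, -1)))) = Add(30, Mul(5, Mul(-596, Rational(1, 208)))) = Add(30, Mul(5, Rational(-149, 52))) = Add(30, Rational(-745, 52)) = Rational(815, 52) ≈ 15.673)
S = Rational(150, 61) (S = Mul(1050, Rational(1, 427)) = Rational(150, 61) ≈ 2.4590)
h = Rational(113759, 52) (h = Add(2172, Rational(815, 52)) = Rational(113759, 52) ≈ 2187.7)
Mul(Add(Function('r')(Add(-14, Mul(-1, 1))), h), S) = Mul(Add(Add(-14, Mul(-1, 1)), Rational(113759, 52)), Rational(150, 61)) = Mul(Add(Add(-14, -1), Rational(113759, 52)), Rational(150, 61)) = Mul(Add(-15, Rational(113759, 52)), Rational(150, 61)) = Mul(Rational(112979, 52), Rational(150, 61)) = Rational(8473425, 1586)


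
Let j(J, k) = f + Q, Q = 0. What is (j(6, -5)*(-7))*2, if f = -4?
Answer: 56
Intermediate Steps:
j(J, k) = -4 (j(J, k) = -4 + 0 = -4)
(j(6, -5)*(-7))*2 = -4*(-7)*2 = 28*2 = 56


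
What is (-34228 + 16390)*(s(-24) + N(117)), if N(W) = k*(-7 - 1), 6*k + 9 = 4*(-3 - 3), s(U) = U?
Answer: -356760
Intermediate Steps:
k = -11/2 (k = -3/2 + (4*(-3 - 3))/6 = -3/2 + (4*(-6))/6 = -3/2 + (1/6)*(-24) = -3/2 - 4 = -11/2 ≈ -5.5000)
N(W) = 44 (N(W) = -11*(-7 - 1)/2 = -11/2*(-8) = 44)
(-34228 + 16390)*(s(-24) + N(117)) = (-34228 + 16390)*(-24 + 44) = -17838*20 = -356760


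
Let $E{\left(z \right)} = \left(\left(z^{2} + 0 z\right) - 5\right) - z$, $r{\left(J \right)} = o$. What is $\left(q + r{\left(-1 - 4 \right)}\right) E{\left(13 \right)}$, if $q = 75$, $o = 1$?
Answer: $11476$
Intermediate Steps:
$r{\left(J \right)} = 1$
$E{\left(z \right)} = -5 + z^{2} - z$ ($E{\left(z \right)} = \left(\left(z^{2} + 0\right) - 5\right) - z = \left(z^{2} - 5\right) - z = \left(-5 + z^{2}\right) - z = -5 + z^{2} - z$)
$\left(q + r{\left(-1 - 4 \right)}\right) E{\left(13 \right)} = \left(75 + 1\right) \left(-5 + 13^{2} - 13\right) = 76 \left(-5 + 169 - 13\right) = 76 \cdot 151 = 11476$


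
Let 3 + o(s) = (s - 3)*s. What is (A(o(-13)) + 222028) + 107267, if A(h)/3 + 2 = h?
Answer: 329904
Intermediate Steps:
o(s) = -3 + s*(-3 + s) (o(s) = -3 + (s - 3)*s = -3 + (-3 + s)*s = -3 + s*(-3 + s))
A(h) = -6 + 3*h
(A(o(-13)) + 222028) + 107267 = ((-6 + 3*(-3 + (-13)² - 3*(-13))) + 222028) + 107267 = ((-6 + 3*(-3 + 169 + 39)) + 222028) + 107267 = ((-6 + 3*205) + 222028) + 107267 = ((-6 + 615) + 222028) + 107267 = (609 + 222028) + 107267 = 222637 + 107267 = 329904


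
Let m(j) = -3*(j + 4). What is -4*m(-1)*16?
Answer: 576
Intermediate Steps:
m(j) = -12 - 3*j (m(j) = -3*(4 + j) = -12 - 3*j)
-4*m(-1)*16 = -4*(-12 - 3*(-1))*16 = -4*(-12 + 3)*16 = -4*(-9)*16 = 36*16 = 576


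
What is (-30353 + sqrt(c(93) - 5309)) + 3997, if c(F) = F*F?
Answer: -26356 + 2*sqrt(835) ≈ -26298.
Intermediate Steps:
c(F) = F**2
(-30353 + sqrt(c(93) - 5309)) + 3997 = (-30353 + sqrt(93**2 - 5309)) + 3997 = (-30353 + sqrt(8649 - 5309)) + 3997 = (-30353 + sqrt(3340)) + 3997 = (-30353 + 2*sqrt(835)) + 3997 = -26356 + 2*sqrt(835)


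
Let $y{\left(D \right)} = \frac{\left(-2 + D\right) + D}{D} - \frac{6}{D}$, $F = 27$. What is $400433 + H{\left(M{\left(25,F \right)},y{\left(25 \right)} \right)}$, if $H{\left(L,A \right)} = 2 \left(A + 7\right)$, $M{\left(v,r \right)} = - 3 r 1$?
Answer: $\frac{10011259}{25} \approx 4.0045 \cdot 10^{5}$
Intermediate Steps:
$M{\left(v,r \right)} = - 3 r$
$y{\left(D \right)} = - \frac{6}{D} + \frac{-2 + 2 D}{D}$ ($y{\left(D \right)} = \frac{-2 + 2 D}{D} - \frac{6}{D} = - \frac{6}{D} + \frac{-2 + 2 D}{D}$)
$H{\left(L,A \right)} = 14 + 2 A$ ($H{\left(L,A \right)} = 2 \left(7 + A\right) = 14 + 2 A$)
$400433 + H{\left(M{\left(25,F \right)},y{\left(25 \right)} \right)} = 400433 + \left(14 + 2 \left(2 - \frac{8}{25}\right)\right) = 400433 + \left(14 + 2 \cdot \frac{42}{25}\right) = 400433 + \left(14 + \frac{84}{25}\right) = 400433 + \frac{434}{25} = \frac{10011259}{25}$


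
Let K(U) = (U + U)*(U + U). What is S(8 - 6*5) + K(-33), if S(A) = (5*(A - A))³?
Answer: 4356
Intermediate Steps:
S(A) = 0 (S(A) = (5*0)³ = 0³ = 0)
K(U) = 4*U² (K(U) = (2*U)*(2*U) = 4*U²)
S(8 - 6*5) + K(-33) = 0 + 4*(-33)² = 0 + 4*1089 = 0 + 4356 = 4356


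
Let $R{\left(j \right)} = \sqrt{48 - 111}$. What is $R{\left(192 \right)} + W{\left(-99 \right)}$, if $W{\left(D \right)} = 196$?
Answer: $196 + 3 i \sqrt{7} \approx 196.0 + 7.9373 i$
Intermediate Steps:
$R{\left(j \right)} = 3 i \sqrt{7}$ ($R{\left(j \right)} = \sqrt{-63} = 3 i \sqrt{7}$)
$R{\left(192 \right)} + W{\left(-99 \right)} = 3 i \sqrt{7} + 196 = 196 + 3 i \sqrt{7}$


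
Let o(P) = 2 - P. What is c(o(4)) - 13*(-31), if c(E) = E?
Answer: 401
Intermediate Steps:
c(o(4)) - 13*(-31) = (2 - 1*4) - 13*(-31) = (2 - 4) + 403 = -2 + 403 = 401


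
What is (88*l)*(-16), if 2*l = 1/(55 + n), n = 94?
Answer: -704/149 ≈ -4.7248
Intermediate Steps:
l = 1/298 (l = 1/(2*(55 + 94)) = (½)/149 = (½)*(1/149) = 1/298 ≈ 0.0033557)
(88*l)*(-16) = (88*(1/298))*(-16) = (44/149)*(-16) = -704/149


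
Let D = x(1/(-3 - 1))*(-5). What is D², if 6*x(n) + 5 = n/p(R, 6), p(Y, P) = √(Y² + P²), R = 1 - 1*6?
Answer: 610025/35136 + 125*√61/4392 ≈ 17.584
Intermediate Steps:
R = -5 (R = 1 - 6 = -5)
p(Y, P) = √(P² + Y²)
x(n) = -⅚ + n*√61/366 (x(n) = -⅚ + (n/(√(6² + (-5)²)))/6 = -⅚ + (n/(√(36 + 25)))/6 = -⅚ + (n/(√61))/6 = -⅚ + (n*(√61/61))/6 = -⅚ + (n*√61/61)/6 = -⅚ + n*√61/366)
D = 25/6 + 5*√61/1464 (D = (-⅚ + √61/(366*(-3 - 1)))*(-5) = (-⅚ + (1/366)*√61/(-4))*(-5) = (-⅚ + (1/366)*(-¼)*√61)*(-5) = (-⅚ - √61/1464)*(-5) = 25/6 + 5*√61/1464 ≈ 4.1933)
D² = (25/6 + 5*√61/1464)²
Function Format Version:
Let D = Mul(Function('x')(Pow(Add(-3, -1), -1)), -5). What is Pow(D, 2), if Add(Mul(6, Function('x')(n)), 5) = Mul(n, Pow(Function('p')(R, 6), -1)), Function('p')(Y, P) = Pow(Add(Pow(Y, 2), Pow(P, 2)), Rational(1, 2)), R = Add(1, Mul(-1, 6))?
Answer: Add(Rational(610025, 35136), Mul(Rational(125, 4392), Pow(61, Rational(1, 2)))) ≈ 17.584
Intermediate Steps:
R = -5 (R = Add(1, -6) = -5)
Function('p')(Y, P) = Pow(Add(Pow(P, 2), Pow(Y, 2)), Rational(1, 2))
Function('x')(n) = Add(Rational(-5, 6), Mul(Rational(1, 366), n, Pow(61, Rational(1, 2)))) (Function('x')(n) = Add(Rational(-5, 6), Mul(Rational(1, 6), Mul(n, Pow(Pow(Add(Pow(6, 2), Pow(-5, 2)), Rational(1, 2)), -1)))) = Add(Rational(-5, 6), Mul(Rational(1, 6), Mul(n, Pow(Pow(Add(36, 25), Rational(1, 2)), -1)))) = Add(Rational(-5, 6), Mul(Rational(1, 6), Mul(n, Pow(Pow(61, Rational(1, 2)), -1)))) = Add(Rational(-5, 6), Mul(Rational(1, 6), Mul(n, Mul(Rational(1, 61), Pow(61, Rational(1, 2)))))) = Add(Rational(-5, 6), Mul(Rational(1, 6), Mul(Rational(1, 61), n, Pow(61, Rational(1, 2))))) = Add(Rational(-5, 6), Mul(Rational(1, 366), n, Pow(61, Rational(1, 2)))))
D = Add(Rational(25, 6), Mul(Rational(5, 1464), Pow(61, Rational(1, 2)))) (D = Mul(Add(Rational(-5, 6), Mul(Rational(1, 366), Pow(Add(-3, -1), -1), Pow(61, Rational(1, 2)))), -5) = Mul(Add(Rational(-5, 6), Mul(Rational(1, 366), Pow(-4, -1), Pow(61, Rational(1, 2)))), -5) = Mul(Add(Rational(-5, 6), Mul(Rational(1, 366), Rational(-1, 4), Pow(61, Rational(1, 2)))), -5) = Mul(Add(Rational(-5, 6), Mul(Rational(-1, 1464), Pow(61, Rational(1, 2)))), -5) = Add(Rational(25, 6), Mul(Rational(5, 1464), Pow(61, Rational(1, 2)))) ≈ 4.1933)
Pow(D, 2) = Pow(Add(Rational(25, 6), Mul(Rational(5, 1464), Pow(61, Rational(1, 2)))), 2)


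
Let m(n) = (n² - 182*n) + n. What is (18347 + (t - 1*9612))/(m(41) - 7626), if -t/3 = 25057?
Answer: 33218/6683 ≈ 4.9705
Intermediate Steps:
t = -75171 (t = -3*25057 = -75171)
m(n) = n² - 181*n
(18347 + (t - 1*9612))/(m(41) - 7626) = (18347 + (-75171 - 1*9612))/(41*(-181 + 41) - 7626) = (18347 + (-75171 - 9612))/(41*(-140) - 7626) = (18347 - 84783)/(-5740 - 7626) = -66436/(-13366) = -66436*(-1/13366) = 33218/6683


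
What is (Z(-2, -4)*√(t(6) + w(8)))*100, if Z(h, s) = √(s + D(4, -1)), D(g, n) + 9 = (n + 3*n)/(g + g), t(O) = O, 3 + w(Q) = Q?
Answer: 150*I*√66 ≈ 1218.6*I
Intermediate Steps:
w(Q) = -3 + Q
D(g, n) = -9 + 2*n/g (D(g, n) = -9 + (n + 3*n)/(g + g) = -9 + (4*n)/((2*g)) = -9 + (4*n)*(1/(2*g)) = -9 + 2*n/g)
Z(h, s) = √(-19/2 + s) (Z(h, s) = √(s + (-9 + 2*(-1)/4)) = √(s + (-9 + 2*(-1)*(¼))) = √(s + (-9 - ½)) = √(s - 19/2) = √(-19/2 + s))
(Z(-2, -4)*√(t(6) + w(8)))*100 = ((√(-38 + 4*(-4))/2)*√(6 + (-3 + 8)))*100 = ((√(-38 - 16)/2)*√(6 + 5))*100 = ((√(-54)/2)*√11)*100 = (((3*I*√6)/2)*√11)*100 = ((3*I*√6/2)*√11)*100 = (3*I*√66/2)*100 = 150*I*√66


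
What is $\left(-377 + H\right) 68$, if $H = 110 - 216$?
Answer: $-32844$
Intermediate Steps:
$H = -106$
$\left(-377 + H\right) 68 = \left(-377 - 106\right) 68 = \left(-483\right) 68 = -32844$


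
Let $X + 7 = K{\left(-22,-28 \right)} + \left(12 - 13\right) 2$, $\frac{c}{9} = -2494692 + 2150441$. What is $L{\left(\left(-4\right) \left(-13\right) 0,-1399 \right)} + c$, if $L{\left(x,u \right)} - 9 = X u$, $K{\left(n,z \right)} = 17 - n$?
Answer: $-3140220$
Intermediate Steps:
$c = -3098259$ ($c = 9 \left(-2494692 + 2150441\right) = 9 \left(-344251\right) = -3098259$)
$X = 30$ ($X = -7 + \left(\left(17 - -22\right) + \left(12 - 13\right) 2\right) = -7 + \left(\left(17 + 22\right) - 2\right) = -7 + \left(39 - 2\right) = -7 + 37 = 30$)
$L{\left(x,u \right)} = 9 + 30 u$
$L{\left(\left(-4\right) \left(-13\right) 0,-1399 \right)} + c = \left(9 + 30 \left(-1399\right)\right) - 3098259 = \left(9 - 41970\right) - 3098259 = -41961 - 3098259 = -3140220$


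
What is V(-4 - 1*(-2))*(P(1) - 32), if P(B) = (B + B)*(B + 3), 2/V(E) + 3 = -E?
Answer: 48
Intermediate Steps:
V(E) = 2/(-3 - E)
P(B) = 2*B*(3 + B) (P(B) = (2*B)*(3 + B) = 2*B*(3 + B))
V(-4 - 1*(-2))*(P(1) - 32) = (-2/(3 + (-4 - 1*(-2))))*(2*1*(3 + 1) - 32) = (-2/(3 + (-4 + 2)))*(2*1*4 - 32) = (-2/(3 - 2))*(8 - 32) = -2/1*(-24) = -2*1*(-24) = -2*(-24) = 48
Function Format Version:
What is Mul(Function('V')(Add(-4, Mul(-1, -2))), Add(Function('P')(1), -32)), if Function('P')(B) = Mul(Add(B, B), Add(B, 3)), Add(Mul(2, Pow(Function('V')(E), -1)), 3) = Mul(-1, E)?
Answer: 48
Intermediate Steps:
Function('V')(E) = Mul(2, Pow(Add(-3, Mul(-1, E)), -1))
Function('P')(B) = Mul(2, B, Add(3, B)) (Function('P')(B) = Mul(Mul(2, B), Add(3, B)) = Mul(2, B, Add(3, B)))
Mul(Function('V')(Add(-4, Mul(-1, -2))), Add(Function('P')(1), -32)) = Mul(Mul(-2, Pow(Add(3, Add(-4, Mul(-1, -2))), -1)), Add(Mul(2, 1, Add(3, 1)), -32)) = Mul(Mul(-2, Pow(Add(3, Add(-4, 2)), -1)), Add(Mul(2, 1, 4), -32)) = Mul(Mul(-2, Pow(Add(3, -2), -1)), Add(8, -32)) = Mul(Mul(-2, Pow(1, -1)), -24) = Mul(Mul(-2, 1), -24) = Mul(-2, -24) = 48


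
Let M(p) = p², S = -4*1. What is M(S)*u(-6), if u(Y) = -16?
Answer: -256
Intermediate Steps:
S = -4
M(S)*u(-6) = (-4)²*(-16) = 16*(-16) = -256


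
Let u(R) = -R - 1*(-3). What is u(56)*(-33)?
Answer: 1749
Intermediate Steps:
u(R) = 3 - R (u(R) = -R + 3 = 3 - R)
u(56)*(-33) = (3 - 1*56)*(-33) = (3 - 56)*(-33) = -53*(-33) = 1749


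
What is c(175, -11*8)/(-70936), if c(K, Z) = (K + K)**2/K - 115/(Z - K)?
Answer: -184215/18656168 ≈ -0.0098742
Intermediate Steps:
c(K, Z) = -115/(Z - K) + 4*K (c(K, Z) = (2*K)**2/K - 115/(Z - K) = (4*K**2)/K - 115/(Z - K) = 4*K - 115/(Z - K) = -115/(Z - K) + 4*K)
c(175, -11*8)/(-70936) = ((115 + 4*175**2 - 4*175*(-11*8))/(175 - (-11)*8))/(-70936) = ((115 + 4*30625 - 4*175*(-88))/(175 - 1*(-88)))*(-1/70936) = ((115 + 122500 + 61600)/(175 + 88))*(-1/70936) = (184215/263)*(-1/70936) = -184215/18656168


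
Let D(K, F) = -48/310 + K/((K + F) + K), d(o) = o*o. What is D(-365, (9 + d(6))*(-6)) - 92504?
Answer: -573523497/6200 ≈ -92504.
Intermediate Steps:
d(o) = o**2
D(K, F) = -24/155 + K/(F + 2*K) (D(K, F) = -48*1/310 + K/((F + K) + K) = -24/155 + K/(F + 2*K))
D(-365, (9 + d(6))*(-6)) - 92504 = (-24*(9 + 6**2)*(-6) + 107*(-365))/(155*((9 + 6**2)*(-6) + 2*(-365))) - 92504 = (-24*(9 + 36)*(-6) - 39055)/(155*((9 + 36)*(-6) - 730)) - 92504 = (-1080*(-6) - 39055)/(155*(45*(-6) - 730)) - 92504 = (-24*(-270) - 39055)/(155*(-270 - 730)) - 92504 = (1/155)*(6480 - 39055)/(-1000) - 92504 = (1/155)*(-1/1000)*(-32575) - 92504 = 1303/6200 - 92504 = -573523497/6200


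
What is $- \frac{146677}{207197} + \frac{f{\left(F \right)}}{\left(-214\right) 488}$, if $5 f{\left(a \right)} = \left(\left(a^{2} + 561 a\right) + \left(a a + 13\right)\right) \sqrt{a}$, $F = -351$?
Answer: $- \frac{146677}{207197} - \frac{9282 i \sqrt{39}}{32635} \approx -0.70791 - 1.7762 i$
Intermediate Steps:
$f{\left(a \right)} = \frac{\sqrt{a} \left(13 + 2 a^{2} + 561 a\right)}{5}$ ($f{\left(a \right)} = \frac{\left(\left(a^{2} + 561 a\right) + \left(a a + 13\right)\right) \sqrt{a}}{5} = \frac{\left(\left(a^{2} + 561 a\right) + \left(a^{2} + 13\right)\right) \sqrt{a}}{5} = \frac{\left(\left(a^{2} + 561 a\right) + \left(13 + a^{2}\right)\right) \sqrt{a}}{5} = \frac{\left(13 + 2 a^{2} + 561 a\right) \sqrt{a}}{5} = \frac{\sqrt{a} \left(13 + 2 a^{2} + 561 a\right)}{5}$)
$- \frac{146677}{207197} + \frac{f{\left(F \right)}}{\left(-214\right) 488} = - \frac{146677}{207197} + \frac{\frac{1}{5} \sqrt{-351} \left(13 + 2 \left(-351\right)^{2} + 561 \left(-351\right)\right)}{\left(-214\right) 488} = \left(-146677\right) \frac{1}{207197} + \frac{\frac{1}{5} \cdot 3 i \sqrt{39} \left(13 + 2 \cdot 123201 - 196911\right)}{-104432} = - \frac{146677}{207197} + \frac{3 i \sqrt{39} \left(13 + 246402 - 196911\right)}{5} \left(- \frac{1}{104432}\right) = - \frac{146677}{207197} + \frac{1}{5} \cdot 3 i \sqrt{39} \cdot 49504 \left(- \frac{1}{104432}\right) = - \frac{146677}{207197} + \frac{148512 i \sqrt{39}}{5} \left(- \frac{1}{104432}\right) = - \frac{146677}{207197} - \frac{9282 i \sqrt{39}}{32635}$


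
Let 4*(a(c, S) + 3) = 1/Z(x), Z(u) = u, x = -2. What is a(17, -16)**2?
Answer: 625/64 ≈ 9.7656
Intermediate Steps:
a(c, S) = -25/8 (a(c, S) = -3 + (1/4)/(-2) = -3 + (1/4)*(-1/2) = -3 - 1/8 = -25/8)
a(17, -16)**2 = (-25/8)**2 = 625/64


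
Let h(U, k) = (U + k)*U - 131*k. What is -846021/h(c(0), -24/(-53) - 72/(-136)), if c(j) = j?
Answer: 254088307/38645 ≈ 6574.9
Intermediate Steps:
h(U, k) = -131*k + U*(U + k) (h(U, k) = U*(U + k) - 131*k = -131*k + U*(U + k))
-846021/h(c(0), -24/(-53) - 72/(-136)) = -846021/(0² - 131*(-24/(-53) - 72/(-136)) + 0*(-24/(-53) - 72/(-136))) = -846021/(0 - 131*(-24*(-1/53) - 72*(-1/136)) + 0*(-24*(-1/53) - 72*(-1/136))) = -846021/(0 - 131*(24/53 + 9/17) + 0*(24/53 + 9/17)) = -846021/(0 - 131*885/901 + 0*(885/901)) = -846021/(0 - 115935/901 + 0) = -846021/(-115935/901) = -846021*(-901/115935) = 254088307/38645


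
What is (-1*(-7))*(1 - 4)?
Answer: -21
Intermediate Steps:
(-1*(-7))*(1 - 4) = 7*(-3) = -21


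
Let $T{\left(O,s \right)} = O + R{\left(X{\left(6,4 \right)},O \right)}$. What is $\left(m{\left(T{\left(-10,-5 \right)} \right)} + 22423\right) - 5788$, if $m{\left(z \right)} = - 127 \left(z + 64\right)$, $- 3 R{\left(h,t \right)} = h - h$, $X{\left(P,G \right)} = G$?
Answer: $9777$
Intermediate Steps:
$R{\left(h,t \right)} = 0$ ($R{\left(h,t \right)} = - \frac{h - h}{3} = \left(- \frac{1}{3}\right) 0 = 0$)
$T{\left(O,s \right)} = O$ ($T{\left(O,s \right)} = O + 0 = O$)
$m{\left(z \right)} = -8128 - 127 z$ ($m{\left(z \right)} = - 127 \left(64 + z\right) = -8128 - 127 z$)
$\left(m{\left(T{\left(-10,-5 \right)} \right)} + 22423\right) - 5788 = \left(\left(-8128 - -1270\right) + 22423\right) - 5788 = \left(\left(-8128 + 1270\right) + 22423\right) - 5788 = \left(-6858 + 22423\right) - 5788 = 15565 - 5788 = 9777$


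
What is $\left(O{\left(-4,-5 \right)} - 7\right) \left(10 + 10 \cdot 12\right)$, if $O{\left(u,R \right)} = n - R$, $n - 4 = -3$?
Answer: $-130$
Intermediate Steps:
$n = 1$ ($n = 4 - 3 = 1$)
$O{\left(u,R \right)} = 1 - R$
$\left(O{\left(-4,-5 \right)} - 7\right) \left(10 + 10 \cdot 12\right) = \left(\left(1 - -5\right) - 7\right) \left(10 + 10 \cdot 12\right) = \left(\left(1 + 5\right) - 7\right) \left(10 + 120\right) = \left(6 - 7\right) 130 = \left(-1\right) 130 = -130$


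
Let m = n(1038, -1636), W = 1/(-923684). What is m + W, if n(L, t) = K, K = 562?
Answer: 519110407/923684 ≈ 562.00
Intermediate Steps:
n(L, t) = 562
W = -1/923684 ≈ -1.0826e-6
m = 562
m + W = 562 - 1/923684 = 519110407/923684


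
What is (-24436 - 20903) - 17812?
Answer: -63151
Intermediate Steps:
(-24436 - 20903) - 17812 = -45339 - 17812 = -63151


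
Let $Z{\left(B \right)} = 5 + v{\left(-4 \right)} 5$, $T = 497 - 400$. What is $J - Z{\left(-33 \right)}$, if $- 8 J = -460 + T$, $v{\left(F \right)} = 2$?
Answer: $\frac{243}{8} \approx 30.375$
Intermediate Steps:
$T = 97$ ($T = 497 - 400 = 97$)
$Z{\left(B \right)} = 15$ ($Z{\left(B \right)} = 5 + 2 \cdot 5 = 5 + 10 = 15$)
$J = \frac{363}{8}$ ($J = - \frac{-460 + 97}{8} = \left(- \frac{1}{8}\right) \left(-363\right) = \frac{363}{8} \approx 45.375$)
$J - Z{\left(-33 \right)} = \frac{363}{8} - 15 = \frac{243}{8}$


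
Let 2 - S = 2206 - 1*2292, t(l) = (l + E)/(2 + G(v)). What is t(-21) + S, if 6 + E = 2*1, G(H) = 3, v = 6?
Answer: 83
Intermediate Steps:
E = -4 (E = -6 + 2*1 = -6 + 2 = -4)
t(l) = -⅘ + l/5 (t(l) = (l - 4)/(2 + 3) = (-4 + l)/5 = (-4 + l)*(⅕) = -⅘ + l/5)
S = 88 (S = 2 - (2206 - 1*2292) = 2 - (2206 - 2292) = 2 - 1*(-86) = 2 + 86 = 88)
t(-21) + S = (-⅘ + (⅕)*(-21)) + 88 = (-⅘ - 21/5) + 88 = -5 + 88 = 83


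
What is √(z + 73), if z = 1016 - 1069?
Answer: 2*√5 ≈ 4.4721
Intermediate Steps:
z = -53
√(z + 73) = √(-53 + 73) = √20 = 2*√5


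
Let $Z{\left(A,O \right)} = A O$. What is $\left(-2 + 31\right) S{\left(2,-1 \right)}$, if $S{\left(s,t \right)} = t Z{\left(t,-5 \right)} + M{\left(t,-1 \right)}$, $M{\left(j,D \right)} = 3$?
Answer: $-58$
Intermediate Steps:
$S{\left(s,t \right)} = 3 - 5 t^{2}$ ($S{\left(s,t \right)} = t t \left(-5\right) + 3 = t \left(- 5 t\right) + 3 = - 5 t^{2} + 3 = 3 - 5 t^{2}$)
$\left(-2 + 31\right) S{\left(2,-1 \right)} = \left(-2 + 31\right) \left(3 - 5 \left(-1\right)^{2}\right) = 29 \left(3 - 5\right) = 29 \left(-2\right) = -58$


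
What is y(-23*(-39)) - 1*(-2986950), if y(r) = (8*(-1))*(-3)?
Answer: 2986974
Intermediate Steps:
y(r) = 24 (y(r) = -8*(-3) = 24)
y(-23*(-39)) - 1*(-2986950) = 24 - 1*(-2986950) = 24 + 2986950 = 2986974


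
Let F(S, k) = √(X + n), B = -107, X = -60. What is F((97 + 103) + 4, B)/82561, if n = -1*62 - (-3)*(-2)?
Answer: 8*I*√2/82561 ≈ 0.00013703*I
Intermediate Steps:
n = -68 (n = -62 - 1*6 = -62 - 6 = -68)
F(S, k) = 8*I*√2 (F(S, k) = √(-60 - 68) = √(-128) = 8*I*√2)
F((97 + 103) + 4, B)/82561 = (8*I*√2)/82561 = (8*I*√2)*(1/82561) = 8*I*√2/82561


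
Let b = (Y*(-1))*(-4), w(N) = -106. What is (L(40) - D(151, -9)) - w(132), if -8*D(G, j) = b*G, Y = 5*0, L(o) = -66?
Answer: 40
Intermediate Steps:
Y = 0
b = 0 (b = (0*(-1))*(-4) = 0*(-4) = 0)
D(G, j) = 0 (D(G, j) = -0*G = -1/8*0 = 0)
(L(40) - D(151, -9)) - w(132) = (-66 - 1*0) - 1*(-106) = (-66 + 0) + 106 = -66 + 106 = 40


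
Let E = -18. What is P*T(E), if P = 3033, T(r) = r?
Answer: -54594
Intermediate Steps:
P*T(E) = 3033*(-18) = -54594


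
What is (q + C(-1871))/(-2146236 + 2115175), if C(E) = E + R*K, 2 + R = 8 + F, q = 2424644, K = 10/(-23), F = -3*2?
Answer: -2422773/31061 ≈ -78.000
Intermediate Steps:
F = -6
K = -10/23 (K = 10*(-1/23) = -10/23 ≈ -0.43478)
R = 0 (R = -2 + (8 - 6) = -2 + 2 = 0)
C(E) = E (C(E) = E + 0*(-10/23) = E + 0 = E)
(q + C(-1871))/(-2146236 + 2115175) = (2424644 - 1871)/(-2146236 + 2115175) = 2422773/(-31061) = 2422773*(-1/31061) = -2422773/31061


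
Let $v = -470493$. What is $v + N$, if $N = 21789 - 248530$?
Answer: $-697234$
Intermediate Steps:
$N = -226741$
$v + N = -470493 - 226741 = -697234$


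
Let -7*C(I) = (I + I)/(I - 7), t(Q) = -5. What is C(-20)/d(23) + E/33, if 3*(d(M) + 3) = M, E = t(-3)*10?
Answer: -7570/4851 ≈ -1.5605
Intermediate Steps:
C(I) = -2*I/(7*(-7 + I)) (C(I) = -(I + I)/(7*(I - 7)) = -2*I/(7*(-7 + I)))
E = -50 (E = -5*10 = -50)
d(M) = -3 + M/3
C(-20)/d(23) + E/33 = (-2*(-20)/(-49 + 7*(-20)))/(-3 + (⅓)*23) - 50/33 = (-2*(-20)/(-49 - 140))/(-3 + 23/3) - 50*1/33 = (-2*(-20)/(-189))/(14/3) - 50/33 = -2*(-20)*(-1/189)*(3/14) - 50/33 = -40/189*3/14 - 50/33 = -20/441 - 50/33 = -7570/4851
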